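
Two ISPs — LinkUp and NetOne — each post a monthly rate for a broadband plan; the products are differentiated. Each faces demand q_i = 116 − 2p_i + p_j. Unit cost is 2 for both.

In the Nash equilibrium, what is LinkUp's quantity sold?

76

LinkUp's profit: π = (p_{LinkUp} − 2)(116 − 2p_{LinkUp} + p_{NetOne}).
∂π/∂p_{LinkUp} = 120 − 4p_{LinkUp} + p_{NetOne} = 0 ⇒ p_{LinkUp} = 30 + 0.25p_{NetOne}.
By symmetry p_{NetOne} = p_{LinkUp}; substituting into the reaction function, 0.75p_{LinkUp} = 30 and p_{LinkUp} = 40.
q_{LinkUp} = 116 − 2·40 + 40 = 76.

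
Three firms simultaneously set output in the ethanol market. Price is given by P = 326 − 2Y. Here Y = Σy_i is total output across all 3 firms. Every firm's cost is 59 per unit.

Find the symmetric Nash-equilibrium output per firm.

A representative firm's profit is π_i = y_i(326 − 2Y) − 59y_i, with Y = y_i + Σ_{j≠i} y_j.
First-order condition: 267 − 4y_i − 2Σ_{j≠i} y_j = 0.
In a symmetric equilibrium every firm chooses the same y, so Σ_{j≠i} y_j = 2y. The condition becomes 267 − 8y = 0, giving y = 267/8 = 33.375.

33.375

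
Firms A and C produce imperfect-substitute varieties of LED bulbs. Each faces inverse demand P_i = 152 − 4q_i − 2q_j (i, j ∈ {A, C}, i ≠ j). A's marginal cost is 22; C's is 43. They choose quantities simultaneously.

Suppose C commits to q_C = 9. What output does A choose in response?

14

Firm A's profit: π = q_A(152 − 4q_A − 2q_C) − 22q_A.
∂π/∂q_A = 130 − 8q_A − 2q_C = 0 ⇒ q_A = 16.25 − 0.25q_C.
At q_C = 9: q_A = 16.25 − 0.25·9 = 14.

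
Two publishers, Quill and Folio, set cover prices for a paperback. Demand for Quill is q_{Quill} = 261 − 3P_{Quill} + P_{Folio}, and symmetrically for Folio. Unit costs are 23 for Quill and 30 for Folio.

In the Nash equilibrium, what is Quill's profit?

5702.88

Quill's profit: π = (P_{Quill} − 23)(261 − 3P_{Quill} + P_{Folio}).
∂π/∂P_{Quill} = 330 − 6P_{Quill} + P_{Folio} = 0 ⇒ P_{Quill} = 55 + (1/6)P_{Folio}.
Similarly P_{Folio} = 58.5 + (1/6)P_{Quill}.
Solving the two reaction functions simultaneously: (1 − (1/6)(1/6))P_{Quill} = 55 + (1/6)·58.5, so (35/36)P_{Quill} = 64.75 and P_{Quill} = 66.6.
Then P_{Folio} = 58.5 + (1/6)·66.6 = 69.6.
q_{Quill} = 261 − 3·66.6 + 69.6 = 130.8.
Profit = (66.6 − 23)·130.8 = 5702.88.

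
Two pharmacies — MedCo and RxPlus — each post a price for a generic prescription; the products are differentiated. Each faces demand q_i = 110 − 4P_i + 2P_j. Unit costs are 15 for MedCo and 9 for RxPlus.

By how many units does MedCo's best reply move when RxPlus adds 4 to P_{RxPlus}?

1

MedCo's profit: π = (P_{MedCo} − 15)(110 − 4P_{MedCo} + 2P_{RxPlus}).
∂π/∂P_{MedCo} = 170 − 8P_{MedCo} + 2P_{RxPlus} = 0 ⇒ P_{MedCo} = 21.25 + 0.25P_{RxPlus}.
The reaction-function slope is 0.25, so a 4-unit rise in P_{RxPlus} moves P_{MedCo} by 0.25 × 4 = 1. MedCo's best response rises — the actions are strategic complements.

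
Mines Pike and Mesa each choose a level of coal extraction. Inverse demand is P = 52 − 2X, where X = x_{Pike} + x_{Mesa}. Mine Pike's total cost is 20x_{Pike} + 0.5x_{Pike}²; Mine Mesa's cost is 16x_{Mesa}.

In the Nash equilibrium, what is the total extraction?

Mine Pike's profit: π = x_{Pike}(52 − 2(x_{Pike} + x_{Mesa})) − 20x_{Pike} − 0.5x_{Pike}².
∂π/∂x_{Pike} = 32 − 5x_{Pike} − 2x_{Mesa} = 0, so x_{Pike} = 6.4 − 0.4x_{Mesa}.
For Mesa: ∂π/∂x_{Mesa} = 36 − 4x_{Mesa} − 2x_{Pike} = 0 ⇒ x_{Mesa} = 9 − 0.5x_{Pike}.
Plugging x_{Mesa} into Pike's best response: x_{Pike} = 6.4 − 0.4(9 − 0.5x_{Pike}) ⇒ 0.8x_{Pike} = 2.8, so x_{Pike} = 3.5.
Then x_{Mesa} = 9 − 0.5·3.5 = 7.25.
Total extraction: 3.5 + 7.25 = 10.75.

10.75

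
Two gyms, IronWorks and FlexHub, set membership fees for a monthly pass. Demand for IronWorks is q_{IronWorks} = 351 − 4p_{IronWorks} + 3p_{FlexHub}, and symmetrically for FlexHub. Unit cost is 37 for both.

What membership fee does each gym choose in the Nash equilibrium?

IronWorks's profit: π = (p_{IronWorks} − 37)(351 − 4p_{IronWorks} + 3p_{FlexHub}).
∂π/∂p_{IronWorks} = 499 − 8p_{IronWorks} + 3p_{FlexHub} = 0 ⇒ p_{IronWorks} = 62.375 + 0.375p_{FlexHub}.
The game is symmetric, so in equilibrium p_{FlexHub} = p_{IronWorks}: the reaction function gives 0.625p_{IronWorks} = 62.375, hence p_{IronWorks} = 99.8.

99.8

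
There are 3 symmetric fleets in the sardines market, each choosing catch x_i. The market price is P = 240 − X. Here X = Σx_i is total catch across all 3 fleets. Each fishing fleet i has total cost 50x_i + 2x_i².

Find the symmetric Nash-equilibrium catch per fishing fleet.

23.75

A representative fishing fleet's profit is π_i = x_i(240 − X) − 50x_i − 2x_i², with X = x_i + Σ_{j≠i} x_j.
First-order condition: 190 − 6x_i − Σ_{j≠i} x_j = 0.
In a symmetric equilibrium every fishing fleet chooses the same x, so Σ_{j≠i} x_j = 2x. The condition becomes 190 − 8x = 0, giving x = 190/8 = 23.75.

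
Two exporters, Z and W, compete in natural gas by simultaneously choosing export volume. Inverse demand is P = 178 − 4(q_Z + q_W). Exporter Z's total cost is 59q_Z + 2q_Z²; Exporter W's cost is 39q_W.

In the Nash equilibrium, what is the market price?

98.6

Exporter Z's profit: π = q_Z(178 − 4(q_Z + q_W)) − 59q_Z − 2q_Z².
∂π/∂q_Z = 119 − 12q_Z − 4q_W = 0, so q_Z = 119/12 − (1/3)q_W.
For W: ∂π/∂q_W = 139 − 8q_W − 4q_Z = 0 ⇒ q_W = 17.375 − 0.5q_Z.
Plugging q_W into Z's best response: q_Z = 119/12 − (1/3)(17.375 − 0.5q_Z) ⇒ (5/6)q_Z = 4.125, so q_Z = 4.95.
Then q_W = 17.375 − 0.5·4.95 = 14.9.
Equilibrium price: P = 178 − 4·19.85 = 98.6.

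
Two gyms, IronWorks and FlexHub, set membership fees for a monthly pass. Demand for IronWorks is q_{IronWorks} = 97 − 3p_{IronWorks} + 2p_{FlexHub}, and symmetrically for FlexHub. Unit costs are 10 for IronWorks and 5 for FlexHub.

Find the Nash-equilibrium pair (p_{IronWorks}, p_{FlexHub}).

30.8125, 28.9375

IronWorks's profit: π = (p_{IronWorks} − 10)(97 − 3p_{IronWorks} + 2p_{FlexHub}).
∂π/∂p_{IronWorks} = 127 − 6p_{IronWorks} + 2p_{FlexHub} = 0 ⇒ p_{IronWorks} = 127/6 + (1/3)p_{FlexHub}.
Similarly p_{FlexHub} = 56/3 + (1/3)p_{IronWorks}.
Substituting the second reaction function into the first: p_{IronWorks} = 127/6 + (1/3)(56/3 + (1/3)p_{IronWorks}), which gives (8/9)p_{IronWorks} = 493/18 ⇒ p_{IronWorks} = 30.8125.
Then p_{FlexHub} = 56/3 + (1/3)·30.8125 = 28.9375.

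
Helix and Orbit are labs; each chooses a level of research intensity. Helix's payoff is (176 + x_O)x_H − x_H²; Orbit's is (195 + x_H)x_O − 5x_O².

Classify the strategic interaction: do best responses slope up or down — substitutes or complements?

strategic complements

Expanding Helix's payoff: 176x_H + x_Ox_H − x_H².
∂π/∂x_H = 176 + x_O − 2x_H = 0, so x_H = 88 + 0.5x_O.
The best-response slope dx_H/dx_O = 0.5 > 0: the reaction function is upward-sloping, so the choices are strategic complements.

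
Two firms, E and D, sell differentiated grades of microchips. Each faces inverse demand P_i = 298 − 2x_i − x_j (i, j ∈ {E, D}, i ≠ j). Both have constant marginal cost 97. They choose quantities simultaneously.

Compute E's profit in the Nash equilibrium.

3232.08

Firm E's profit: π = x_E(298 − 2x_E − x_D) − 97x_E.
∂π/∂x_E = 201 − 4x_E − x_D = 0 ⇒ x_E = 50.25 − 0.25x_D.
The game is symmetric, so in equilibrium x_D = x_E: the reaction function gives 1.25x_E = 50.25, hence x_E = 40.2.
P_E = 298 − 2·40.2 − 40.2 = 177.4.
Profit = (177.4 − 97)·40.2 = 3232.08.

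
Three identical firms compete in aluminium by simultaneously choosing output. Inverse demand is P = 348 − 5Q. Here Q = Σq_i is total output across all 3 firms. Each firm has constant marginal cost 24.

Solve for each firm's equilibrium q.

A representative firm's profit is π_i = q_i(348 − 5Q) − 24q_i, with Q = q_i + Σ_{j≠i} q_j.
First-order condition: 324 − 10q_i − 5Σ_{j≠i} q_j = 0.
In a symmetric equilibrium every firm chooses the same q, so Σ_{j≠i} q_j = 2q. The condition becomes 324 − 20q = 0, giving q = 324/20 = 16.2.

16.2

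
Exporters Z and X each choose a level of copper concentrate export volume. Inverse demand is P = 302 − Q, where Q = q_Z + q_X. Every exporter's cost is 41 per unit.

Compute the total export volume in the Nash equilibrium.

174

Exporter Z's profit: π = q_Z(302 − (q_Z + q_X)) − 41q_Z.
∂π/∂q_Z = 261 − 2q_Z − q_X = 0, so q_Z = 130.5 − 0.5q_X.
By symmetry q_X = q_Z; substituting into the reaction function, 1.5q_Z = 130.5 and q_Z = 87.
Total export volume: 87 + 87 = 174.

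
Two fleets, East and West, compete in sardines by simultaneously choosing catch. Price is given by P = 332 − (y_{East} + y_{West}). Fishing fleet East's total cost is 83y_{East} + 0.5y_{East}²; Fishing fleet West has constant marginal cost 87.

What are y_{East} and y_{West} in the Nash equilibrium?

50.6, 97.2

Fishing fleet East's profit: π = y_{East}(332 − (y_{East} + y_{West})) − 83y_{East} − 0.5y_{East}².
∂π/∂y_{East} = 249 − 3y_{East} − y_{West} = 0, so y_{East} = 83 − (1/3)y_{West}.
For West: ∂π/∂y_{West} = 245 − 2y_{West} − y_{East} = 0 ⇒ y_{West} = 122.5 − 0.5y_{East}.
Solving the two reaction functions simultaneously: (1 − (−1/3)(−0.5))y_{East} = 83 − (1/3)·122.5, so (5/6)y_{East} = 253/6 and y_{East} = 50.6.
Then y_{West} = 122.5 − 0.5·50.6 = 97.2.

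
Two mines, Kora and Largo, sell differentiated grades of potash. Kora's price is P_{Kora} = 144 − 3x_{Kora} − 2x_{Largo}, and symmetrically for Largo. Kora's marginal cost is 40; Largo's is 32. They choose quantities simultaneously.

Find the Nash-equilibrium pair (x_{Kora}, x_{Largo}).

Mine Kora's profit: π = x_{Kora}(144 − 3x_{Kora} − 2x_{Largo}) − 40x_{Kora}.
∂π/∂x_{Kora} = 104 − 6x_{Kora} − 2x_{Largo} = 0 ⇒ x_{Kora} = 52/3 − (1/3)x_{Largo}.
Similarly x_{Largo} = 56/3 − (1/3)x_{Kora}.
Substituting the second reaction function into the first: x_{Kora} = 52/3 − (1/3)(56/3 − (1/3)x_{Kora}), which gives (8/9)x_{Kora} = 100/9 ⇒ x_{Kora} = 12.5.
Then x_{Largo} = 56/3 − (1/3)·12.5 = 14.5.

12.5, 14.5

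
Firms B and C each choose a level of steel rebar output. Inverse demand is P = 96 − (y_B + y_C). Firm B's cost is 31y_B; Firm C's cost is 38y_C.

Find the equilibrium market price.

55

Firm B's profit: π = y_B(96 − (y_B + y_C)) − 31y_B.
∂π/∂y_B = 65 − 2y_B − y_C = 0, so y_B = 32.5 − 0.5y_C.
By the same steps for C: y_C = 29 − 0.5y_B.
Solving the two reaction functions simultaneously: (1 − (−0.5)(−0.5))y_B = 32.5 − 0.5·29, so 0.75y_B = 18 and y_B = 24.
Then y_C = 29 − 0.5·24 = 17.
Equilibrium price: P = 96 − 41 = 55.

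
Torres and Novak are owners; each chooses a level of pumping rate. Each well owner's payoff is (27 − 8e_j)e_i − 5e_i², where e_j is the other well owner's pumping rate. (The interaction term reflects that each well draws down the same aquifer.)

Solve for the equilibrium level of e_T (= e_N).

1.5

Torres's payoff is (27 − 8e_N)e_T − 5e_T².
∂π/∂e_T = 27 − 8e_N − 10e_T = 0, so e_T = 2.7 − 0.8e_N.
The game is symmetric, so in equilibrium e_N = e_T: the reaction function gives 1.8e_T = 2.7, hence e_T = 1.5.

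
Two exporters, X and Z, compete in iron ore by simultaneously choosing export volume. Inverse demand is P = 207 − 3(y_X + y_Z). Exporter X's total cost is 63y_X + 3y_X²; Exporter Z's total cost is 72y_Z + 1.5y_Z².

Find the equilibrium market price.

Exporter X's profit: π = y_X(207 − 3(y_X + y_Z)) − 63y_X − 3y_X².
∂π/∂y_X = 144 − 12y_X − 3y_Z = 0, so y_X = 12 − 0.25y_Z.
For Z: ∂π/∂y_Z = 135 − 9y_Z − 3y_X = 0 ⇒ y_Z = 15 − (1/3)y_X.
Plugging y_Z into X's best response: y_X = 12 − 0.25(15 − (1/3)y_X) ⇒ (11/12)y_X = 8.25, so y_X = 9.
Then y_Z = 15 − (1/3)·9 = 12.
Equilibrium price: P = 207 − 3·21 = 144.

144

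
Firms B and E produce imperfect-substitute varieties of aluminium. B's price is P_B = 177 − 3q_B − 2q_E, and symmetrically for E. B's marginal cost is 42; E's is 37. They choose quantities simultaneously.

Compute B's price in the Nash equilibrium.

91.6875

Firm B's profit: π = q_B(177 − 3q_B − 2q_E) − 42q_B.
∂π/∂q_B = 135 − 6q_B − 2q_E = 0 ⇒ q_B = 22.5 − (1/3)q_E.
Similarly q_E = 70/3 − (1/3)q_B.
Plugging q_E into B's best response: q_B = 22.5 − (1/3)(70/3 − (1/3)q_B) ⇒ (8/9)q_B = 265/18, so q_B = 16.5625.
Then q_E = 70/3 − (1/3)·16.5625 = 17.8125.
P_B = 177 − 3·16.5625 − 2·17.8125 = 91.6875.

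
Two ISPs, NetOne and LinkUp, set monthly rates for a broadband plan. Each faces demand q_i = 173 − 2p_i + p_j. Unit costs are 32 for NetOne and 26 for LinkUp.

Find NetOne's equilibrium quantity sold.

NetOne's profit: π = (p_{NetOne} − 32)(173 − 2p_{NetOne} + p_{LinkUp}).
∂π/∂p_{NetOne} = 237 − 4p_{NetOne} + p_{LinkUp} = 0 ⇒ p_{NetOne} = 59.25 + 0.25p_{LinkUp}.
Similarly p_{LinkUp} = 56.25 + 0.25p_{NetOne}.
Plugging p_{LinkUp} into NetOne's best response: p_{NetOne} = 59.25 + 0.25(56.25 + 0.25p_{NetOne}) ⇒ 0.9375p_{NetOne} = 73.3125, so p_{NetOne} = 78.2.
Then p_{LinkUp} = 56.25 + 0.25·78.2 = 75.8.
q_{NetOne} = 173 − 2·78.2 + 75.8 = 92.4.

92.4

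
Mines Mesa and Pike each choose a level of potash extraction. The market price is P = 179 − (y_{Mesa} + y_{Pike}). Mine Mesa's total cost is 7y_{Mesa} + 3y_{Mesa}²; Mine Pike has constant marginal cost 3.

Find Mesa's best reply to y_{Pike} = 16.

19.5

Mine Mesa's profit: π = y_{Mesa}(179 − (y_{Mesa} + y_{Pike})) − 7y_{Mesa} − 3y_{Mesa}².
∂π/∂y_{Mesa} = 172 − 8y_{Mesa} − y_{Pike} = 0, so y_{Mesa} = 21.5 − 0.125y_{Pike}.
At y_{Pike} = 16: y_{Mesa} = 21.5 − 0.125·16 = 19.5.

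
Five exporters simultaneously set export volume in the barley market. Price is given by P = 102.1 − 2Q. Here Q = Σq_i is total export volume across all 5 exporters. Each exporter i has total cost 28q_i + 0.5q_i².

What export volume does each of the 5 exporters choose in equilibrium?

5.7

A representative exporter's profit is π_i = q_i(102.1 − 2Q) − 28q_i − 0.5q_i², with Q = q_i + Σ_{j≠i} q_j.
First-order condition: 74.1 − 5q_i − 2Σ_{j≠i} q_j = 0.
Imposing symmetry (q_j = q for all j) turns Σ_{j≠i} q_j into 4q, so 74.1 = 13q and q = 5.7.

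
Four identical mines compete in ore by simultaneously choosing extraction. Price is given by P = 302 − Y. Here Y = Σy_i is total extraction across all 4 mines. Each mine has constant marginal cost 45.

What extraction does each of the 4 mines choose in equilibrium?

A representative mine's profit is π_i = y_i(302 − Y) − 45y_i, with Y = y_i + Σ_{j≠i} y_j.
First-order condition: 257 − 2y_i − Σ_{j≠i} y_j = 0.
With identical mines, set every y_j = y: then 257 − 2y − 3y = 0, i.e. y = 257/5 = 51.4.

51.4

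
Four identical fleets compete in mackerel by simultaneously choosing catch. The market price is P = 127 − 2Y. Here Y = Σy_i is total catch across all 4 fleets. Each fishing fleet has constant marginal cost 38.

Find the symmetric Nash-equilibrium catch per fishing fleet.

8.9

A representative fishing fleet's profit is π_i = y_i(127 − 2Y) − 38y_i, with Y = y_i + Σ_{j≠i} y_j.
First-order condition: 89 − 4y_i − 2Σ_{j≠i} y_j = 0.
With identical fishing fleets, set every y_j = y: then 89 − 4y − 6y = 0, i.e. y = 89/10 = 8.9.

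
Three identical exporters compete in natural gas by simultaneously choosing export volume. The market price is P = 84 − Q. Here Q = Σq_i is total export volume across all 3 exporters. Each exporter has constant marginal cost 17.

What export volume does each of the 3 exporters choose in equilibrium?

A representative exporter's profit is π_i = q_i(84 − Q) − 17q_i, with Q = q_i + Σ_{j≠i} q_j.
First-order condition: 67 − 2q_i − Σ_{j≠i} q_j = 0.
In a symmetric equilibrium every exporter chooses the same q, so Σ_{j≠i} q_j = 2q. The condition becomes 67 − 4q = 0, giving q = 67/4 = 16.75.

16.75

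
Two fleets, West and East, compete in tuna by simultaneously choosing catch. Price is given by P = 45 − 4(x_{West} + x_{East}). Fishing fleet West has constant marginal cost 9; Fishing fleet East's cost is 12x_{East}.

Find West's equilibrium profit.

Fishing fleet West's profit: π = x_{West}(45 − 4(x_{West} + x_{East})) − 9x_{West}.
∂π/∂x_{West} = 36 − 8x_{West} − 4x_{East} = 0, so x_{West} = 4.5 − 0.5x_{East}.
By the same steps for East: x_{East} = 4.125 − 0.5x_{West}.
Substituting the second reaction function into the first: x_{West} = 4.5 − 0.5(4.125 − 0.5x_{West}), which gives 0.75x_{West} = 2.4375 ⇒ x_{West} = 3.25.
Then x_{East} = 4.125 − 0.5·3.25 = 2.5.
Price P = 45 − 4·5.75 = 22.
West's profit: (22 − 9)·3.25 = 42.25.

42.25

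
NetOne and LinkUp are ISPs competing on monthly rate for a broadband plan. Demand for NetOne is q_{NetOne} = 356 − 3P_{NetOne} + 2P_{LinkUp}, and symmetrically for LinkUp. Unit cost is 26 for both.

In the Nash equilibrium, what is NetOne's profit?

NetOne's profit: π = (P_{NetOne} − 26)(356 − 3P_{NetOne} + 2P_{LinkUp}).
∂π/∂P_{NetOne} = 434 − 6P_{NetOne} + 2P_{LinkUp} = 0 ⇒ P_{NetOne} = 217/3 + (1/3)P_{LinkUp}.
By symmetry P_{LinkUp} = P_{NetOne}; substituting into the reaction function, (2/3)P_{NetOne} = 217/3 and P_{NetOne} = 108.5.
q_{NetOne} = 356 − 3·108.5 + 2·108.5 = 247.5.
Profit = (108.5 − 26)·247.5 = 20418.75.

20418.75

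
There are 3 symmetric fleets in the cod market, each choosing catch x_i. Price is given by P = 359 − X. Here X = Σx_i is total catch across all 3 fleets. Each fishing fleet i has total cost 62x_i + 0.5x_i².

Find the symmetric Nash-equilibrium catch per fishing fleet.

59.4

A representative fishing fleet's profit is π_i = x_i(359 − X) − 62x_i − 0.5x_i², with X = x_i + Σ_{j≠i} x_j.
First-order condition: 297 − 3x_i − Σ_{j≠i} x_j = 0.
Imposing symmetry (x_j = x for all j) turns Σ_{j≠i} x_j into 2x, so 297 = 5x and x = 59.4.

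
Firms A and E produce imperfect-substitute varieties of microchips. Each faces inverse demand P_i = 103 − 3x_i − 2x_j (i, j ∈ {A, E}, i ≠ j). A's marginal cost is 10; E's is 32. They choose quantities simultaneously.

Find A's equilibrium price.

49

Firm A's profit: π = x_A(103 − 3x_A − 2x_E) − 10x_A.
∂π/∂x_A = 93 − 6x_A − 2x_E = 0 ⇒ x_A = 15.5 − (1/3)x_E.
Similarly x_E = 71/6 − (1/3)x_A.
Substituting the second reaction function into the first: x_A = 15.5 − (1/3)(71/6 − (1/3)x_A), which gives (8/9)x_A = 104/9 ⇒ x_A = 13.
Then x_E = 71/6 − (1/3)·13 = 7.5.
P_A = 103 − 3·13 − 2·7.5 = 49.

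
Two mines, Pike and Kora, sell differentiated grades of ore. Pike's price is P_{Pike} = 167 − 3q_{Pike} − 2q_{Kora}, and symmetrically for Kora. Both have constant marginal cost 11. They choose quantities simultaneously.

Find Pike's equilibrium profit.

1140.75

Mine Pike's profit: π = q_{Pike}(167 − 3q_{Pike} − 2q_{Kora}) − 11q_{Pike}.
∂π/∂q_{Pike} = 156 − 6q_{Pike} − 2q_{Kora} = 0 ⇒ q_{Pike} = 26 − (1/3)q_{Kora}.
Setting q_{Pike} = q_{Kora} in the reaction function: q_{Pike} = 26 − (1/3)q_{Pike}, so q_{Pike} = 26 / (4/3) = 19.5.
P_{Pike} = 167 − 3·19.5 − 2·19.5 = 69.5.
Profit = (69.5 − 11)·19.5 = 1140.75.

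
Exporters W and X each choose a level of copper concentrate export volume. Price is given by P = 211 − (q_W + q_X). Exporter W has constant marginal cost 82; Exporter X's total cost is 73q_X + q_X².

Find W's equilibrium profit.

Exporter W's profit: π = q_W(211 − (q_W + q_X)) − 82q_W.
∂π/∂q_W = 129 − 2q_W − q_X = 0, so q_W = 64.5 − 0.5q_X.
For X: ∂π/∂q_X = 138 − 4q_X − q_W = 0 ⇒ q_X = 34.5 − 0.25q_W.
Substituting the second reaction function into the first: q_W = 64.5 − 0.5(34.5 − 0.25q_W), which gives 0.875q_W = 47.25 ⇒ q_W = 54.
Then q_X = 34.5 − 0.25·54 = 21.
Price P = 211 − 75 = 136.
W's profit: (136 − 82)·54 = 2916.

2916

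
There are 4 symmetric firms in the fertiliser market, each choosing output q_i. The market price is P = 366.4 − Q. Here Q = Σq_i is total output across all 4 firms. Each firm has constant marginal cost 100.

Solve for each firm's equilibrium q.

53.28

A representative firm's profit is π_i = q_i(366.4 − Q) − 100q_i, with Q = q_i + Σ_{j≠i} q_j.
First-order condition: 266.4 − 2q_i − Σ_{j≠i} q_j = 0.
Imposing symmetry (q_j = q for all j) turns Σ_{j≠i} q_j into 3q, so 266.4 = 5q and q = 53.28.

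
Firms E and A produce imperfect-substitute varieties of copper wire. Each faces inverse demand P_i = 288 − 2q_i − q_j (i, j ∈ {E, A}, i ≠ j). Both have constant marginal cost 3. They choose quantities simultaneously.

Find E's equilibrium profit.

6498

Firm E's profit: π = q_E(288 − 2q_E − q_A) − 3q_E.
∂π/∂q_E = 285 − 4q_E − q_A = 0 ⇒ q_E = 71.25 − 0.25q_A.
The game is symmetric, so in equilibrium q_A = q_E: the reaction function gives 1.25q_E = 71.25, hence q_E = 57.
P_E = 288 − 2·57 − 57 = 117.
Profit = (117 − 3)·57 = 6498.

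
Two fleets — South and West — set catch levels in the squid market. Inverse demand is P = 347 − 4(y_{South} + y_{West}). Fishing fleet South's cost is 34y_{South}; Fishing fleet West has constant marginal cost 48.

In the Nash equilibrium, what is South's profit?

Fishing fleet South's profit: π = y_{South}(347 − 4(y_{South} + y_{West})) − 34y_{South}.
∂π/∂y_{South} = 313 − 8y_{South} − 4y_{West} = 0, so y_{South} = 39.125 − 0.5y_{West}.
By the same steps for West: y_{West} = 37.375 − 0.5y_{South}.
Substituting the second reaction function into the first: y_{South} = 39.125 − 0.5(37.375 − 0.5y_{South}), which gives 0.75y_{South} = 20.4375 ⇒ y_{South} = 27.25.
Then y_{West} = 37.375 − 0.5·27.25 = 23.75.
Price P = 347 − 4·51 = 143.
South's profit: (143 − 34)·27.25 = 2970.25.

2970.25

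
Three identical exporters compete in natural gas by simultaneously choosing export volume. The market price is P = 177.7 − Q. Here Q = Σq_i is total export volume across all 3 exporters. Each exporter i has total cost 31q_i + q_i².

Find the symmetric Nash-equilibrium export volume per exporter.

A representative exporter's profit is π_i = q_i(177.7 − Q) − 31q_i − q_i², with Q = q_i + Σ_{j≠i} q_j.
First-order condition: 146.7 − 4q_i − Σ_{j≠i} q_j = 0.
With identical exporters, set every q_j = q: then 146.7 − 4q − 2q = 0, i.e. q = 146.7/6 = 24.45.

24.45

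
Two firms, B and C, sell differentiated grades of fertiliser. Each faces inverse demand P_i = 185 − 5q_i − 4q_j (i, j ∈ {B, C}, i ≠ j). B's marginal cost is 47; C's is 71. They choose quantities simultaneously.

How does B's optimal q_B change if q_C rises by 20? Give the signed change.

-8

Firm B's profit: π = q_B(185 − 5q_B − 4q_C) − 47q_B.
∂π/∂q_B = 138 − 10q_B − 4q_C = 0 ⇒ q_B = 13.8 − 0.4q_C.
The reaction-function slope is −0.4, so a 20-unit rise in q_C moves q_B by −0.4 × 20 = −8. B's best response falls — the actions are strategic substitutes.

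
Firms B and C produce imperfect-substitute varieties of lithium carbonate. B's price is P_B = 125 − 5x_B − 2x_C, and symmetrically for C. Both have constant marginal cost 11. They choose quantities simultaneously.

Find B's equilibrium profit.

451.25

Firm B's profit: π = x_B(125 − 5x_B − 2x_C) − 11x_B.
∂π/∂x_B = 114 − 10x_B − 2x_C = 0 ⇒ x_B = 11.4 − 0.2x_C.
By symmetry x_C = x_B; substituting into the reaction function, 1.2x_B = 11.4 and x_B = 9.5.
P_B = 125 − 5·9.5 − 2·9.5 = 58.5.
Profit = (58.5 − 11)·9.5 = 451.25.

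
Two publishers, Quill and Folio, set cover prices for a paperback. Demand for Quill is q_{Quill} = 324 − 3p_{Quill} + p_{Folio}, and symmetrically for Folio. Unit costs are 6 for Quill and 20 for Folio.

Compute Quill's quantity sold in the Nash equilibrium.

Quill's profit: π = (p_{Quill} − 6)(324 − 3p_{Quill} + p_{Folio}).
∂π/∂p_{Quill} = 342 − 6p_{Quill} + p_{Folio} = 0 ⇒ p_{Quill} = 57 + (1/6)p_{Folio}.
Similarly p_{Folio} = 64 + (1/6)p_{Quill}.
Solving the two reaction functions simultaneously: (1 − (1/6)(1/6))p_{Quill} = 57 + (1/6)·64, so (35/36)p_{Quill} = 203/3 and p_{Quill} = 69.6.
Then p_{Folio} = 64 + (1/6)·69.6 = 75.6.
q_{Quill} = 324 − 3·69.6 + 75.6 = 190.8.

190.8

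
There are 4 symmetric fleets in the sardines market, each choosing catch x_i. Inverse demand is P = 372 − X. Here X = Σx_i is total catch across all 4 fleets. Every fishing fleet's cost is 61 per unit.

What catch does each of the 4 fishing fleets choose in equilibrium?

A representative fishing fleet's profit is π_i = x_i(372 − X) − 61x_i, with X = x_i + Σ_{j≠i} x_j.
First-order condition: 311 − 2x_i − Σ_{j≠i} x_j = 0.
With identical fishing fleets, set every x_j = x: then 311 − 2x − 3x = 0, i.e. x = 311/5 = 62.2.

62.2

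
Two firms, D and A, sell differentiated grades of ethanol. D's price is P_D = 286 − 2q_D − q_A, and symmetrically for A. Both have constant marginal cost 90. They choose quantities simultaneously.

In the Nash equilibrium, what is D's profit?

3073.28

Firm D's profit: π = q_D(286 − 2q_D − q_A) − 90q_D.
∂π/∂q_D = 196 − 4q_D − q_A = 0 ⇒ q_D = 49 − 0.25q_A.
Setting q_D = q_A in the reaction function: q_D = 49 − 0.25q_D, so q_D = 49 / 1.25 = 39.2.
P_D = 286 − 2·39.2 − 39.2 = 168.4.
Profit = (168.4 − 90)·39.2 = 3073.28.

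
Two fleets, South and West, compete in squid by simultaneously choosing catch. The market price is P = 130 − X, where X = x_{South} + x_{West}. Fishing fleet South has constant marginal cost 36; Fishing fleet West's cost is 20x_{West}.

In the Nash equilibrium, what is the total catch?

68

Fishing fleet South's profit: π = x_{South}(130 − (x_{South} + x_{West})) − 36x_{South}.
∂π/∂x_{South} = 94 − 2x_{South} − x_{West} = 0, so x_{South} = 47 − 0.5x_{West}.
By the same steps for West: x_{West} = 55 − 0.5x_{South}.
Solving the two reaction functions simultaneously: (1 − (−0.5)(−0.5))x_{South} = 47 − 0.5·55, so 0.75x_{South} = 19.5 and x_{South} = 26.
Then x_{West} = 55 − 0.5·26 = 42.
Total catch: 26 + 42 = 68.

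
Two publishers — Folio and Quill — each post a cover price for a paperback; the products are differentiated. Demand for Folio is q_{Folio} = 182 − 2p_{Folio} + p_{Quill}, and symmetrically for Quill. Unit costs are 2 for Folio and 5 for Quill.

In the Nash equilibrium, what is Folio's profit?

7296.32

Folio's profit: π = (p_{Folio} − 2)(182 − 2p_{Folio} + p_{Quill}).
∂π/∂p_{Folio} = 186 − 4p_{Folio} + p_{Quill} = 0 ⇒ p_{Folio} = 46.5 + 0.25p_{Quill}.
Similarly p_{Quill} = 48 + 0.25p_{Folio}.
Solving the two reaction functions simultaneously: (1 − (0.25)(0.25))p_{Folio} = 46.5 + 0.25·48, so 0.9375p_{Folio} = 58.5 and p_{Folio} = 62.4.
Then p_{Quill} = 48 + 0.25·62.4 = 63.6.
q_{Folio} = 182 − 2·62.4 + 63.6 = 120.8.
Profit = (62.4 − 2)·120.8 = 7296.32.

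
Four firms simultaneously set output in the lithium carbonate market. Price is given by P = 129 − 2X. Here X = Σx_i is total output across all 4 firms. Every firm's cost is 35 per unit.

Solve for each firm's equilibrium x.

9.4

A representative firm's profit is π_i = x_i(129 − 2X) − 35x_i, with X = x_i + Σ_{j≠i} x_j.
First-order condition: 94 − 4x_i − 2Σ_{j≠i} x_j = 0.
Imposing symmetry (x_j = x for all j) turns Σ_{j≠i} x_j into 3x, so 94 = 10x and x = 9.4.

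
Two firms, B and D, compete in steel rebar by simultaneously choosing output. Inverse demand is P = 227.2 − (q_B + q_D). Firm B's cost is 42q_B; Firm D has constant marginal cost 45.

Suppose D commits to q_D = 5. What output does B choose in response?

90.1

Firm B's profit: π = q_B(227.2 − (q_B + q_D)) − 42q_B.
∂π/∂q_B = 185.2 − 2q_B − q_D = 0, so q_B = 92.6 − 0.5q_D.
At q_D = 5: q_B = 92.6 − 0.5·5 = 90.1.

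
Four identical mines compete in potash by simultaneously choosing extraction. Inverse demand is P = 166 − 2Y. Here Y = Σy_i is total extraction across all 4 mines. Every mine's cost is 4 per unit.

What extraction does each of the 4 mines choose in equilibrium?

16.2

A representative mine's profit is π_i = y_i(166 − 2Y) − 4y_i, with Y = y_i + Σ_{j≠i} y_j.
First-order condition: 162 − 4y_i − 2Σ_{j≠i} y_j = 0.
With identical mines, set every y_j = y: then 162 − 4y − 6y = 0, i.e. y = 162/10 = 16.2.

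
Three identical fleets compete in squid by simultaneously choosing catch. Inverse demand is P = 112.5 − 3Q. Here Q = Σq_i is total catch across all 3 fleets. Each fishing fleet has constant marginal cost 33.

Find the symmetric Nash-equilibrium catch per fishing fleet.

A representative fishing fleet's profit is π_i = q_i(112.5 − 3Q) − 33q_i, with Q = q_i + Σ_{j≠i} q_j.
First-order condition: 79.5 − 6q_i − 3Σ_{j≠i} q_j = 0.
Imposing symmetry (q_j = q for all j) turns Σ_{j≠i} q_j into 2q, so 79.5 = 12q and q = 6.625.

6.625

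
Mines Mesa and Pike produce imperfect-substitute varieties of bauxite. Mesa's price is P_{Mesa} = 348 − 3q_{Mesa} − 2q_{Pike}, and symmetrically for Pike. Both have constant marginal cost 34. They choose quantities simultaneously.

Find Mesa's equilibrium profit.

Mine Mesa's profit: π = q_{Mesa}(348 − 3q_{Mesa} − 2q_{Pike}) − 34q_{Mesa}.
∂π/∂q_{Mesa} = 314 − 6q_{Mesa} − 2q_{Pike} = 0 ⇒ q_{Mesa} = 157/3 − (1/3)q_{Pike}.
By symmetry q_{Pike} = q_{Mesa}; substituting into the reaction function, (4/3)q_{Mesa} = 157/3 and q_{Mesa} = 39.25.
P_{Mesa} = 348 − 3·39.25 − 2·39.25 = 151.75.
Profit = (151.75 − 34)·39.25 = 4621.6875.

4621.6875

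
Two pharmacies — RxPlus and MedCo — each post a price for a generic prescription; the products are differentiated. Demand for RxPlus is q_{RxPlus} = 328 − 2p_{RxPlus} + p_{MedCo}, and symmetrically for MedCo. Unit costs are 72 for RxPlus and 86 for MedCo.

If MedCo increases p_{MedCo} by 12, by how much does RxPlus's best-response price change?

3

RxPlus's profit: π = (p_{RxPlus} − 72)(328 − 2p_{RxPlus} + p_{MedCo}).
∂π/∂p_{RxPlus} = 472 − 4p_{RxPlus} + p_{MedCo} = 0 ⇒ p_{RxPlus} = 118 + 0.25p_{MedCo}.
The reaction-function slope is 0.25, so a 12-unit rise in p_{MedCo} moves p_{RxPlus} by 0.25 × 12 = 3. RxPlus's best response rises — the actions are strategic complements.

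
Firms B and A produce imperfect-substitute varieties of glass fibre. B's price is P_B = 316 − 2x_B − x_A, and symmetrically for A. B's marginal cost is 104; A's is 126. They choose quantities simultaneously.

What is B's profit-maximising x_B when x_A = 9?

Firm B's profit: π = x_B(316 − 2x_B − x_A) − 104x_B.
∂π/∂x_B = 212 − 4x_B − x_A = 0 ⇒ x_B = 53 − 0.25x_A.
At x_A = 9: x_B = 53 − 0.25·9 = 50.75.

50.75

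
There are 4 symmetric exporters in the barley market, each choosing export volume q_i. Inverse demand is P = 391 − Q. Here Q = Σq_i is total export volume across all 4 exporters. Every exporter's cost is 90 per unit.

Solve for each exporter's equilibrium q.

60.2

A representative exporter's profit is π_i = q_i(391 − Q) − 90q_i, with Q = q_i + Σ_{j≠i} q_j.
First-order condition: 301 − 2q_i − Σ_{j≠i} q_j = 0.
Imposing symmetry (q_j = q for all j) turns Σ_{j≠i} q_j into 3q, so 301 = 5q and q = 60.2.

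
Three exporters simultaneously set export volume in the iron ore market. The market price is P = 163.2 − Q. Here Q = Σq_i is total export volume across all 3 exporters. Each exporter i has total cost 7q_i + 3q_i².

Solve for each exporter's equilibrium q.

15.62

A representative exporter's profit is π_i = q_i(163.2 − Q) − 7q_i − 3q_i², with Q = q_i + Σ_{j≠i} q_j.
First-order condition: 156.2 − 8q_i − Σ_{j≠i} q_j = 0.
In a symmetric equilibrium every exporter chooses the same q, so Σ_{j≠i} q_j = 2q. The condition becomes 156.2 − 10q = 0, giving q = 156.2/10 = 15.62.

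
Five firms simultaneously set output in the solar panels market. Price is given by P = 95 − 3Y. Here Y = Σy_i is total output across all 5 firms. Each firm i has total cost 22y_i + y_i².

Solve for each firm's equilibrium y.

3.65

A representative firm's profit is π_i = y_i(95 − 3Y) − 22y_i − y_i², with Y = y_i + Σ_{j≠i} y_j.
First-order condition: 73 − 8y_i − 3Σ_{j≠i} y_j = 0.
Imposing symmetry (y_j = y for all j) turns Σ_{j≠i} y_j into 4y, so 73 = 20y and y = 3.65.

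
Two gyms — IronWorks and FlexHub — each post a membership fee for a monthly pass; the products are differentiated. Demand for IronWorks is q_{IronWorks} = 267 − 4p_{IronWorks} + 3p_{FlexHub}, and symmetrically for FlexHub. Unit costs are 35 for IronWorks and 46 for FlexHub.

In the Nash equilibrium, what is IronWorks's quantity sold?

195.2

IronWorks's profit: π = (p_{IronWorks} − 35)(267 − 4p_{IronWorks} + 3p_{FlexHub}).
∂π/∂p_{IronWorks} = 407 − 8p_{IronWorks} + 3p_{FlexHub} = 0 ⇒ p_{IronWorks} = 50.875 + 0.375p_{FlexHub}.
Similarly p_{FlexHub} = 56.375 + 0.375p_{IronWorks}.
Plugging p_{FlexHub} into IronWorks's best response: p_{IronWorks} = 50.875 + 0.375(56.375 + 0.375p_{IronWorks}) ⇒ (55/64)p_{IronWorks} = 4609/64, so p_{IronWorks} = 83.8.
Then p_{FlexHub} = 56.375 + 0.375·83.8 = 87.8.
q_{IronWorks} = 267 − 4·83.8 + 3·87.8 = 195.2.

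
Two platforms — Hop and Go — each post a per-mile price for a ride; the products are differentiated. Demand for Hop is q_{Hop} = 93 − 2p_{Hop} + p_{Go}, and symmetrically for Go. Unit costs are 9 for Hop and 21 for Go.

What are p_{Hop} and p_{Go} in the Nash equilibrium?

Hop's profit: π = (p_{Hop} − 9)(93 − 2p_{Hop} + p_{Go}).
∂π/∂p_{Hop} = 111 − 4p_{Hop} + p_{Go} = 0 ⇒ p_{Hop} = 27.75 + 0.25p_{Go}.
Similarly p_{Go} = 33.75 + 0.25p_{Hop}.
Solving the two reaction functions simultaneously: (1 − (0.25)(0.25))p_{Hop} = 27.75 + 0.25·33.75, so 0.9375p_{Hop} = 36.1875 and p_{Hop} = 38.6.
Then p_{Go} = 33.75 + 0.25·38.6 = 43.4.

38.6, 43.4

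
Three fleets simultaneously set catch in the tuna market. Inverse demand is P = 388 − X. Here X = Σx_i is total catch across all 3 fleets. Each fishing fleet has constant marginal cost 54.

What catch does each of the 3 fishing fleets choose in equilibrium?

83.5

A representative fishing fleet's profit is π_i = x_i(388 − X) − 54x_i, with X = x_i + Σ_{j≠i} x_j.
First-order condition: 334 − 2x_i − Σ_{j≠i} x_j = 0.
Imposing symmetry (x_j = x for all j) turns Σ_{j≠i} x_j into 2x, so 334 = 4x and x = 83.5.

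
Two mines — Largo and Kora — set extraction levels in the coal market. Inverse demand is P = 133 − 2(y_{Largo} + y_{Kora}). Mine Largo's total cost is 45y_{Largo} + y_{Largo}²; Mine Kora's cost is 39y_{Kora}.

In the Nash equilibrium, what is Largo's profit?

201.72

Mine Largo's profit: π = y_{Largo}(133 − 2(y_{Largo} + y_{Kora})) − 45y_{Largo} − y_{Largo}².
∂π/∂y_{Largo} = 88 − 6y_{Largo} − 2y_{Kora} = 0, so y_{Largo} = 44/3 − (1/3)y_{Kora}.
For Kora: ∂π/∂y_{Kora} = 94 − 4y_{Kora} − 2y_{Largo} = 0 ⇒ y_{Kora} = 23.5 − 0.5y_{Largo}.
Solving the two reaction functions simultaneously: (1 − (−1/3)(−0.5))y_{Largo} = 44/3 − (1/3)·23.5, so (5/6)y_{Largo} = 41/6 and y_{Largo} = 8.2.
Then y_{Kora} = 23.5 − 0.5·8.2 = 19.4.
Price P = 133 − 2·27.6 = 77.8.
Largo's profit: (77.8 − 45)·8.2 − (8.2)² = 201.72.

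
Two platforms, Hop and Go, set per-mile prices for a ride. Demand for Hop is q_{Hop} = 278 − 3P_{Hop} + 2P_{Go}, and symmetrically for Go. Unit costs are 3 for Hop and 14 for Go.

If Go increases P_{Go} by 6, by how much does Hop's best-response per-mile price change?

Hop's profit: π = (P_{Hop} − 3)(278 − 3P_{Hop} + 2P_{Go}).
∂π/∂P_{Hop} = 287 − 6P_{Hop} + 2P_{Go} = 0 ⇒ P_{Hop} = 287/6 + (1/3)P_{Go}.
The reaction-function slope is 1/3, so a 6-unit rise in P_{Go} moves P_{Hop} by 1/3 × 6 = 2. Hop's best response rises — the actions are strategic complements.

2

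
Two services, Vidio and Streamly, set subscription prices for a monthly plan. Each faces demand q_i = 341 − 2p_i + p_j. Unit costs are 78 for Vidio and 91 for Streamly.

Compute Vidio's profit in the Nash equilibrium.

Vidio's profit: π = (p_{Vidio} − 78)(341 − 2p_{Vidio} + p_{Streamly}).
∂π/∂p_{Vidio} = 497 − 4p_{Vidio} + p_{Streamly} = 0 ⇒ p_{Vidio} = 124.25 + 0.25p_{Streamly}.
Similarly p_{Streamly} = 130.75 + 0.25p_{Vidio}.
Plugging p_{Streamly} into Vidio's best response: p_{Vidio} = 124.25 + 0.25(130.75 + 0.25p_{Vidio}) ⇒ 0.9375p_{Vidio} = 156.9375, so p_{Vidio} = 167.4.
Then p_{Streamly} = 130.75 + 0.25·167.4 = 172.6.
q_{Vidio} = 341 − 2·167.4 + 172.6 = 178.8.
Profit = (167.4 − 78)·178.8 = 15984.72.

15984.72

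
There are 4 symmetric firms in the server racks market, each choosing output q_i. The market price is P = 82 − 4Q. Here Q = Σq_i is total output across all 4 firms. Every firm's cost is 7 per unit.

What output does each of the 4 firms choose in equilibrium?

A representative firm's profit is π_i = q_i(82 − 4Q) − 7q_i, with Q = q_i + Σ_{j≠i} q_j.
First-order condition: 75 − 8q_i − 4Σ_{j≠i} q_j = 0.
With identical firms, set every q_j = q: then 75 − 8q − 12q = 0, i.e. q = 75/20 = 3.75.

3.75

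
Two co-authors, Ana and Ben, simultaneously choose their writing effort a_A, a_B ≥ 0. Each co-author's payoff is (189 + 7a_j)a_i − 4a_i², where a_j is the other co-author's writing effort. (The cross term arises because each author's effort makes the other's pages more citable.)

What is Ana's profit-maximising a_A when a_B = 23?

Ana's payoff is (189 + 7a_B)a_A − 4a_A².
∂π/∂a_A = 189 + 7a_B − 8a_A = 0, so a_A = 23.625 + 0.875a_B.
At a_B = 23: a_A = 23.625 + 0.875·23 = 43.75.

43.75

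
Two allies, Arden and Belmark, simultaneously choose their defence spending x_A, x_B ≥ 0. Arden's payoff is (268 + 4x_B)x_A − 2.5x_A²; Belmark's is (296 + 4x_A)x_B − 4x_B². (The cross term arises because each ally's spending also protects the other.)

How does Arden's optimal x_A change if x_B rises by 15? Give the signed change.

Expanding Arden's payoff: 268x_A + 4x_Bx_A − 2.5x_A².
∂π/∂x_A = 268 + 4x_B − 5x_A = 0, so x_A = 53.6 + 0.8x_B.
The reaction-function slope is 0.8, so a 15-unit rise in x_B moves x_A by 0.8 × 15 = 12. Arden's best response rises — the actions are strategic complements.

12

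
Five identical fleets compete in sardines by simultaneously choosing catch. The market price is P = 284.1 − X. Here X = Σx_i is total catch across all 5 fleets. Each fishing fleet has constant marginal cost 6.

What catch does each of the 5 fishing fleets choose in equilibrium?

46.35

A representative fishing fleet's profit is π_i = x_i(284.1 − X) − 6x_i, with X = x_i + Σ_{j≠i} x_j.
First-order condition: 278.1 − 2x_i − Σ_{j≠i} x_j = 0.
In a symmetric equilibrium every fishing fleet chooses the same x, so Σ_{j≠i} x_j = 4x. The condition becomes 278.1 − 6x = 0, giving x = 278.1/6 = 46.35.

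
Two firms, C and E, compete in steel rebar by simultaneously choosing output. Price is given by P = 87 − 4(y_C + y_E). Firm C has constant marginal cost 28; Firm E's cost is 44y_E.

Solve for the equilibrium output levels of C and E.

6.25, 2.25

Firm C's profit: π = y_C(87 − 4(y_C + y_E)) − 28y_C.
∂π/∂y_C = 59 − 8y_C − 4y_E = 0, so y_C = 7.375 − 0.5y_E.
By the same steps for E: y_E = 5.375 − 0.5y_C.
Substituting the second reaction function into the first: y_C = 7.375 − 0.5(5.375 − 0.5y_C), which gives 0.75y_C = 4.6875 ⇒ y_C = 6.25.
Then y_E = 5.375 − 0.5·6.25 = 2.25.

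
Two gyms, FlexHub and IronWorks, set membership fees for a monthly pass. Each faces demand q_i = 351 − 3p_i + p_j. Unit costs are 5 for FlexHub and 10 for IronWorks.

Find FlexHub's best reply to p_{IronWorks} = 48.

FlexHub's profit: π = (p_{FlexHub} − 5)(351 − 3p_{FlexHub} + p_{IronWorks}).
∂π/∂p_{FlexHub} = 366 − 6p_{FlexHub} + p_{IronWorks} = 0 ⇒ p_{FlexHub} = 61 + (1/6)p_{IronWorks}.
At p_{IronWorks} = 48: p_{FlexHub} = 61 + (1/6)·48 = 69.

69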